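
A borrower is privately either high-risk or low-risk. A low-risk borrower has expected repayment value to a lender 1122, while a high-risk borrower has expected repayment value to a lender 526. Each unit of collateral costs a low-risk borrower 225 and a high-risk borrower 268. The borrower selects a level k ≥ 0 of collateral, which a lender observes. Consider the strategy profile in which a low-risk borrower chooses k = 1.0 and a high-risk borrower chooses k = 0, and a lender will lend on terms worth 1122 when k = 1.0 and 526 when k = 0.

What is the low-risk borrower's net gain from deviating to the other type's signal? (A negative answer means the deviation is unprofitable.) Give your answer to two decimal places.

-371.00

Playing k = 1.0 the low-risk borrower receives 1122 − 225 × 1.0 = 897.
Deviating to k = 0 yields 526 instead.
Gain from deviating: 526 − 897 = -371.00.
The gain is negative, so the low-risk type's incentive-compatibility constraint is satisfied.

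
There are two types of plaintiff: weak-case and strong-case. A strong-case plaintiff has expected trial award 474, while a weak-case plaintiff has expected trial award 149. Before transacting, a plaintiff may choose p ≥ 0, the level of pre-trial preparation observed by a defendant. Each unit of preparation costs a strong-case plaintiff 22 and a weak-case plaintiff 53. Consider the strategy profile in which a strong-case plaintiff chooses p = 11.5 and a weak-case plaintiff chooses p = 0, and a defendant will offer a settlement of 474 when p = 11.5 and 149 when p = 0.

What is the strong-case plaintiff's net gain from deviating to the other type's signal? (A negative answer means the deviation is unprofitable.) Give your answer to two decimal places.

Playing p = 11.5 the strong-case plaintiff receives 474 − 22 × 11.5 = 221.
Deviating to p = 0 yields 149 instead.
Gain from deviating: 149 − 221 = -72.00.
The gain is negative, so the strong-case type's incentive-compatibility constraint is satisfied.

-72.00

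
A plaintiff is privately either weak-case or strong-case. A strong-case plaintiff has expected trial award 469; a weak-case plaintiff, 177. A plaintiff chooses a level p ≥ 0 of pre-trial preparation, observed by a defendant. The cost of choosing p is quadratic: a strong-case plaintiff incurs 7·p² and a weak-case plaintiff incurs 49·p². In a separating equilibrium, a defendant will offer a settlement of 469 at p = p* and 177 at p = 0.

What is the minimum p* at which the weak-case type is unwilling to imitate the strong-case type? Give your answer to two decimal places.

2.44

The weak-case type at p = 0 receives 177; imitating at p* yields 469 − 49·p*².
Indifference: 177 = 469 − 49·p*², so p*² = (469 − 177) / 49 ≈ 5.9592.
p* = √5.9592 ≈ 2.44.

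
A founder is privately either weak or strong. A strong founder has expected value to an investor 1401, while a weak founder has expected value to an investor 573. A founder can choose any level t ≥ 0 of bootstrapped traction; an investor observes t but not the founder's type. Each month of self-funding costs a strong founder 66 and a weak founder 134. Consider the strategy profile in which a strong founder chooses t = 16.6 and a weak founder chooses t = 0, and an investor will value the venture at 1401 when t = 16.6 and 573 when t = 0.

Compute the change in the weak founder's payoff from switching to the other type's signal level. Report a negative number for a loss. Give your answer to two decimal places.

Playing t = 0 the weak founder receives 573.
Deviating to t = 16.6 brings payment 1401 at cost 134 × 16.6 = 2224.4, netting -823.4.
Gain from deviating: -823.4 − 573 = -1396.40.
The gain is negative, so the weak type's incentive-compatibility constraint is satisfied.

-1396.40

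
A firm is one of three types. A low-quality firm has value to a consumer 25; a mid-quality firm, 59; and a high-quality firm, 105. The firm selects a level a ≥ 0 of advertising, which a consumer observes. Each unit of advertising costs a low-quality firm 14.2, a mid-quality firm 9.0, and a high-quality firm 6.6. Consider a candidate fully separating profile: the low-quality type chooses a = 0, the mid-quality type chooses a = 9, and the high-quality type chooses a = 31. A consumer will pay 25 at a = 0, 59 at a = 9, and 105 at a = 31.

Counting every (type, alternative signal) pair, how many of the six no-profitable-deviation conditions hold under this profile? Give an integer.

Mid-quality (own payoff 59 − 9.0×9 = -22): to a=0 gives 25 → profitable ✗; to a=31 gives 105 − 9.0×31 = -174 → no gain ✓.
Low-quality (own payoff 25): to a=9 gives 59 − 14.2×9 = -68.8 → no gain ✓; to a=31 gives 105 − 14.2×31 = -335.2 → no gain ✓.
High-quality (own payoff 105 − 6.6×31 = -99.6): to a=0 gives 25 → profitable ✗; to a=9 gives 59 − 6.6×9 = -0.4 → profitable ✗.
3 of the 6 constraints hold; not an equilibrium.

3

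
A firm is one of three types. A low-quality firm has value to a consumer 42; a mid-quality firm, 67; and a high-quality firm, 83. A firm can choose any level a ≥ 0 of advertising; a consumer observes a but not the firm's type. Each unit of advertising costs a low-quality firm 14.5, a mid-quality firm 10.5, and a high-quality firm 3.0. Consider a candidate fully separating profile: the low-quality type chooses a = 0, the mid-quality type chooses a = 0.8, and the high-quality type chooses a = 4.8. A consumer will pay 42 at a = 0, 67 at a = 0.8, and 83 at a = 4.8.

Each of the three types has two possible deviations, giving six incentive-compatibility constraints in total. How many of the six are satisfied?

5

Low-quality (own payoff 42): to a=0.8 gives 67 − 14.5×0.8 = 55.4 → profitable ✗; to a=4.8 gives 83 − 14.5×4.8 = 13.4 → no gain ✓.
Mid-quality (own payoff 67 − 10.5×0.8 = 58.6): to a=0 gives 42 → no gain ✓; to a=4.8 gives 83 − 10.5×4.8 = 32.6 → no gain ✓.
High-quality (own payoff 83 − 3.0×4.8 = 68.6): to a=0 gives 42 → no gain ✓; to a=0.8 gives 67 − 3.0×0.8 = 64.6 → no gain ✓.
5 of the 6 constraints hold; not an equilibrium.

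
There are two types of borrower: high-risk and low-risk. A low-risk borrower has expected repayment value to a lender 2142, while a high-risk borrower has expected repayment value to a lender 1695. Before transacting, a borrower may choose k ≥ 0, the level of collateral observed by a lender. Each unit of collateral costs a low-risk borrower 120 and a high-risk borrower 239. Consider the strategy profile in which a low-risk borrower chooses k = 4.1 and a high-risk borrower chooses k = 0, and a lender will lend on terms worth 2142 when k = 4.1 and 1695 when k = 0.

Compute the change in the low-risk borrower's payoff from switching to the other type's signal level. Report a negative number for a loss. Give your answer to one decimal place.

Playing k = 4.1 the low-risk borrower receives 2142 − 120 × 4.1 = 1650.
Deviating to k = 0 yields 1695 instead.
Gain from deviating: 1695 − 1650 = 45.0.
The gain is positive, so the low-risk type's incentive-compatibility constraint is violated — this profile is not a separating equilibrium.

45.0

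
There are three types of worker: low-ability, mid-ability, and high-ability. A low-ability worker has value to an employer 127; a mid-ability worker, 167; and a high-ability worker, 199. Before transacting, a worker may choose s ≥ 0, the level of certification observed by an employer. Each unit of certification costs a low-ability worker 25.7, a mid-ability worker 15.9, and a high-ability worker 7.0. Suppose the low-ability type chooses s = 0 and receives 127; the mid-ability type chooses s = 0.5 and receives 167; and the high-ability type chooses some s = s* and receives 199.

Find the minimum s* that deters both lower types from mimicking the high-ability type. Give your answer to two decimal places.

2.80

Mid-ability type (on-path payoff 167 − 15.9×0.5 = 159.05) won't mimic when 159.05 ≥ 199 − 15.9·s*, i.e. s* ≥ 2.51.
Low-ability type (on-path payoff 127) won't mimic when 127 ≥ 199 − 25.7·s*, i.e. s* ≥ 2.80.
Both must hold, so s* = max(2.80, 2.51) = 2.80. The low-ability type's constraint binds.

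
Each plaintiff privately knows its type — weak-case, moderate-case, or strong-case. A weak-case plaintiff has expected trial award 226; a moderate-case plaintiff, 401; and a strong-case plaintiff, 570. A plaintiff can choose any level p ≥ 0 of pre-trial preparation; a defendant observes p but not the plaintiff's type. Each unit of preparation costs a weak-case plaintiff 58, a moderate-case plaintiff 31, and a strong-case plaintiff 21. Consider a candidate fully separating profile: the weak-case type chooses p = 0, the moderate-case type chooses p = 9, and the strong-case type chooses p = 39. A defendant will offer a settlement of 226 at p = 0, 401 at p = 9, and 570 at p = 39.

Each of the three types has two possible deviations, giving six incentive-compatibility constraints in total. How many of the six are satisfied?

Moderate-case (own payoff 401 − 31×9 = 122): to p=0 gives 226 → profitable ✗; to p=39 gives 570 − 31×39 = -639 → no gain ✓.
Weak-case (own payoff 226): to p=9 gives 401 − 58×9 = -121 → no gain ✓; to p=39 gives 570 − 58×39 = -1692 → no gain ✓.
Strong-case (own payoff 570 − 21×39 = -249): to p=0 gives 226 → profitable ✗; to p=9 gives 401 − 21×9 = 212 → profitable ✗.
3 of the 6 constraints hold; not an equilibrium.

3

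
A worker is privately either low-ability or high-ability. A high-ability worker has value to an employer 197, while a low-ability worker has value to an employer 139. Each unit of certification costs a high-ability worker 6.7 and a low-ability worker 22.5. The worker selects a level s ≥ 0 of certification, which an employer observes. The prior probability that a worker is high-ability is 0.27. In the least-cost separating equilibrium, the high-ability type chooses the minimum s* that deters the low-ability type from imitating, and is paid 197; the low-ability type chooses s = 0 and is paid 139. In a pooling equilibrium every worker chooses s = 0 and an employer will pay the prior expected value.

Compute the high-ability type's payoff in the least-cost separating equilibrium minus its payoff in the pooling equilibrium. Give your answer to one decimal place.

Least-cost separating signal: s* solves 139 = 197 − 22.5·s*, so s* = (197 − 139)/22.5 ≈ 2.5778.
High-ability type's separating payoff: 197 − 6.7 × s* = 197 − 6.7 × (197 − 139)/22.5 = 197 − 388.6/22.5 ≈ 179.729.
Pooling payoff: 0.27 × 197 + 0.73 × 139 = 154.66.
Difference: 179.729 − 154.66 = 25.069, i.e. 25.1 to one decimal place.
The high-ability type prefers to separate.

25.1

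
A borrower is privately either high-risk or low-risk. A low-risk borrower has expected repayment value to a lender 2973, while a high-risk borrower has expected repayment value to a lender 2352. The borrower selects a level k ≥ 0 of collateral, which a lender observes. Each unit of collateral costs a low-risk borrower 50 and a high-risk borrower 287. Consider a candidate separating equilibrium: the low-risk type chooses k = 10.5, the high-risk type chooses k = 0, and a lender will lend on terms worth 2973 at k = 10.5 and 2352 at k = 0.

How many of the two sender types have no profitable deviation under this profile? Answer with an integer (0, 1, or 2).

2

High-risk type: stay at 0 → 2352; mimic → 2973 − 287 × 10.5 = -40.5. IC holds (2352 ≥ -40.5).
Low-risk type: signal → 2973 − 50 × 10.5 = 2448; deviate to 0 → 2352. IC holds (2448 ≥ 2352).
2 of 2 constraints hold, so this is a separating equilibrium.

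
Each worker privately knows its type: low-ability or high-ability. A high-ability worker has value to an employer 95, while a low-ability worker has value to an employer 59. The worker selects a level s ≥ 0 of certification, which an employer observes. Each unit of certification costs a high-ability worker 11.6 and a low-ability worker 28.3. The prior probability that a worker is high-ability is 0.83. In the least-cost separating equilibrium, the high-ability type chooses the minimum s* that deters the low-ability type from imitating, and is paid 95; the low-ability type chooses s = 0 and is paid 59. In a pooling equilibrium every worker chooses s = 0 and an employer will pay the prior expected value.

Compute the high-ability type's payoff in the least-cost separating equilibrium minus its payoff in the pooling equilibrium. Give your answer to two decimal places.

Least-cost separating signal: s* solves 59 = 95 − 28.3·s*, so s* = (95 − 59)/28.3 ≈ 1.2721.
High-ability type's separating payoff: 95 − 11.6 × s* = 95 − 11.6 × (95 − 59)/28.3 = 95 − 417.6/28.3 ≈ 80.2438.
Pooling payoff: 0.83 × 95 + 0.17 × 59 = 88.88.
Difference: 80.2438 − 88.88 = -8.6362, i.e. -8.64 to two decimal places.
The high-ability type would prefer the pooling outcome.

-8.64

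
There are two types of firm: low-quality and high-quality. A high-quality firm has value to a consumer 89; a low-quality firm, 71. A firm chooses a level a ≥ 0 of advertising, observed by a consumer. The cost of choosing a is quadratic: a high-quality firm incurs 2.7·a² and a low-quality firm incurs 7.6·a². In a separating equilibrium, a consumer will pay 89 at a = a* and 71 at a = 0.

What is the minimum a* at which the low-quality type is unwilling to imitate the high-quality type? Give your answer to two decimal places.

The low-quality type at a = 0 receives 71; imitating at a* yields 89 − 7.6·a*².
Indifference: 71 = 89 − 7.6·a*², so a*² = (89 − 71) / 7.6 ≈ 2.3684.
a* = √2.3684 ≈ 1.54.

1.54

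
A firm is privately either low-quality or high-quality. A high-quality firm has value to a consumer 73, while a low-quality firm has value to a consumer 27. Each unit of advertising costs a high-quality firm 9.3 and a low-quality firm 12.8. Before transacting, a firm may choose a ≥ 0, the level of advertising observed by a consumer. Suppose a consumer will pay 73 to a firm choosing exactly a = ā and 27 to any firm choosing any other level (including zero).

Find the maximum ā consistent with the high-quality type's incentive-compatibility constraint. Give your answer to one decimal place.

4.9

Choosing ā yields the high-quality type 73 − 9.3·ā; choosing zero yields 27.
The high-quality type is indifferent at 73 − 9.3·ā = 27, i.e. ā = (73 − 27) / 9.3 ≈ 4.9.
For any ā above 4.9 the high-quality type would rather pool at zero, so separation collapses.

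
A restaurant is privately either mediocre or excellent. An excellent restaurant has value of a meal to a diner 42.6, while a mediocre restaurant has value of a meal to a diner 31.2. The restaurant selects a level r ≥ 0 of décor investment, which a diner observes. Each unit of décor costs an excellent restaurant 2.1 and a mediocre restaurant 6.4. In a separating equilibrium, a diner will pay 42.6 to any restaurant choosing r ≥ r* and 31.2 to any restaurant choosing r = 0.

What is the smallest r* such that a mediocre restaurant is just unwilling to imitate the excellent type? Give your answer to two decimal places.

A mediocre restaurant choosing r = 0 receives 31.2.
Imitating at r* instead would pay 42.6 at cost 6.4·r*, netting 42.6 − 6.4·r*.
Indifference: 31.2 = 42.6 − 6.4·r*, so r* = (42.6 − 31.2) / 6.4 ≈ 1.78.
This is the mediocre type's binding incentive-compatibility constraint; any r ≥ 1.78 sustains separation on that side.

1.78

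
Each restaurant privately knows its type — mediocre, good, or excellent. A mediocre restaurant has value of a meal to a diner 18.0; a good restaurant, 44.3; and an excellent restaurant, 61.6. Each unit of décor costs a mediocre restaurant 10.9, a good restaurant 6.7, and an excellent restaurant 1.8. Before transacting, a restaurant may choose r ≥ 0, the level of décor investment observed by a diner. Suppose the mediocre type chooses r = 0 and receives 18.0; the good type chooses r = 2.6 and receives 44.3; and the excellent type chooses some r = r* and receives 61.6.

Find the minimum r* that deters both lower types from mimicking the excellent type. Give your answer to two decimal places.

5.18

Mediocre type (on-path payoff 18.0) won't mimic when 18.0 ≥ 61.6 − 10.9·r*, i.e. r* ≥ 4.00.
Good type (on-path payoff 44.3 − 6.7×2.6 = 26.88) won't mimic when 26.88 ≥ 61.6 − 6.7·r*, i.e. r* ≥ 5.18.
Both must hold, so r* = max(4.00, 5.18) = 5.18. The good type's constraint binds.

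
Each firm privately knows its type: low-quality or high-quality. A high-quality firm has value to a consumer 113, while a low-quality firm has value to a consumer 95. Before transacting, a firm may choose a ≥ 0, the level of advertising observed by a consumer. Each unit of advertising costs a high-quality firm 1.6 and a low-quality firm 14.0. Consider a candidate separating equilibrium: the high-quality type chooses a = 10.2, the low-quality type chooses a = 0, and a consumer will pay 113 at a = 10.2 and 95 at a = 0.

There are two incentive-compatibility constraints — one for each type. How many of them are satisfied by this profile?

2

Low-quality type: stay at 0 → 95; mimic → 113 − 14.0 × 10.2 = -29.8. IC holds (95 ≥ -29.8).
High-quality type: signal → 113 − 1.6 × 10.2 = 96.68; deviate to 0 → 95. IC holds (96.68 ≥ 95).
2 of 2 constraints hold, so this is a separating equilibrium.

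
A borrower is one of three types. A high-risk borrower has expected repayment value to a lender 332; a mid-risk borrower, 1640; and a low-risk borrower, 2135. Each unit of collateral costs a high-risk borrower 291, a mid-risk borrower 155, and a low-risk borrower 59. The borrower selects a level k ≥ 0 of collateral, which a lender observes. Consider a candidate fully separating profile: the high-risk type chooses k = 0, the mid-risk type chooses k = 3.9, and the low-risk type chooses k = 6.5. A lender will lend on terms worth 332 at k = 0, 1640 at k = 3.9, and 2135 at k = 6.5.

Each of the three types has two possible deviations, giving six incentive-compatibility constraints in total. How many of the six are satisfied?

Low-risk (own payoff 2135 − 59×6.5 = 1751.5): to k=0 gives 332 → no gain ✓; to k=3.9 gives 1640 − 59×3.9 = 1409.9 → no gain ✓.
Mid-risk (own payoff 1640 − 155×3.9 = 1035.5): to k=0 gives 332 → no gain ✓; to k=6.5 gives 2135 − 155×6.5 = 1127.5 → profitable ✗.
High-risk (own payoff 332): to k=3.9 gives 1640 − 291×3.9 = 505.1 → profitable ✗; to k=6.5 gives 2135 − 291×6.5 = 243.5 → no gain ✓.
4 of the 6 constraints hold; not an equilibrium.

4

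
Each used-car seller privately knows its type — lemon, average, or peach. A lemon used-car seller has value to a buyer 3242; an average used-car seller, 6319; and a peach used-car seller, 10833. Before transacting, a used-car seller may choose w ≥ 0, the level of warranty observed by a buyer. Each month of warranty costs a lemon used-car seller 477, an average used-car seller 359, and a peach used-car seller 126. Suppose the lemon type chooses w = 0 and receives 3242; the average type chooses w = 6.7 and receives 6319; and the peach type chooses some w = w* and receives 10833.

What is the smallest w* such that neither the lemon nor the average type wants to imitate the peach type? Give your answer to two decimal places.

19.27

Lemon type (on-path payoff 3242) won't mimic when 3242 ≥ 10833 − 477·w*, i.e. w* ≥ 15.91.
Average type (on-path payoff 6319 − 359×6.7 = 3913.7) won't mimic when 3913.7 ≥ 10833 − 359·w*, i.e. w* ≥ 19.27.
Both must hold, so w* = max(15.91, 19.27) = 19.27. The average type's constraint binds.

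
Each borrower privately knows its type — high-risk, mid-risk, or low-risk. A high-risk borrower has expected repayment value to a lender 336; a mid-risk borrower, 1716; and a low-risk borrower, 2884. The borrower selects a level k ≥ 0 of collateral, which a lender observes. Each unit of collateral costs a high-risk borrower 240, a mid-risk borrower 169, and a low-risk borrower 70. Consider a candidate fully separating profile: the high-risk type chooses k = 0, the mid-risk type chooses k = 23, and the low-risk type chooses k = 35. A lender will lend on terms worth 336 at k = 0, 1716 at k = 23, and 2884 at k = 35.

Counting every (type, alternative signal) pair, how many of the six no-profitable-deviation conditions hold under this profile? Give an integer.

5

Mid-risk (own payoff 1716 − 169×23 = -2171): to k=0 gives 336 → profitable ✗; to k=35 gives 2884 − 169×35 = -3031 → no gain ✓.
Low-risk (own payoff 2884 − 70×35 = 434): to k=0 gives 336 → no gain ✓; to k=23 gives 1716 − 70×23 = 106 → no gain ✓.
High-risk (own payoff 336): to k=23 gives 1716 − 240×23 = -3804 → no gain ✓; to k=35 gives 2884 − 240×35 = -5516 → no gain ✓.
5 of the 6 constraints hold; not an equilibrium.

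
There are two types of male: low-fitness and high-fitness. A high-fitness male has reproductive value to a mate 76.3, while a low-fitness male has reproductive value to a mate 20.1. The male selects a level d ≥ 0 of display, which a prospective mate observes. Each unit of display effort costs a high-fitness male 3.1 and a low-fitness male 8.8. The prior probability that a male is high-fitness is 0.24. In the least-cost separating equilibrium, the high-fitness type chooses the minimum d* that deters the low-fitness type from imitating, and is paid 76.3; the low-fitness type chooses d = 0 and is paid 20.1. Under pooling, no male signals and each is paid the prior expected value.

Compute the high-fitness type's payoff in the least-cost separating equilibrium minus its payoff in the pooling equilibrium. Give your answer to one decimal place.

22.9

Least-cost separating signal: d* solves 20.1 = 76.3 − 8.8·d*, so d* = (76.3 − 20.1)/8.8 ≈ 6.3864.
High-fitness type's separating payoff: 76.3 − 3.1 × d* = 76.3 − 3.1 × (76.3 − 20.1)/8.8 = 76.3 − 174.22/8.8 ≈ 56.502.
Pooling payoff: 0.24 × 76.3 + 0.76 × 20.1 = 33.588.
Difference: 56.502 − 33.588 = 22.914, i.e. 22.9 to one decimal place.
The high-fitness type prefers to separate.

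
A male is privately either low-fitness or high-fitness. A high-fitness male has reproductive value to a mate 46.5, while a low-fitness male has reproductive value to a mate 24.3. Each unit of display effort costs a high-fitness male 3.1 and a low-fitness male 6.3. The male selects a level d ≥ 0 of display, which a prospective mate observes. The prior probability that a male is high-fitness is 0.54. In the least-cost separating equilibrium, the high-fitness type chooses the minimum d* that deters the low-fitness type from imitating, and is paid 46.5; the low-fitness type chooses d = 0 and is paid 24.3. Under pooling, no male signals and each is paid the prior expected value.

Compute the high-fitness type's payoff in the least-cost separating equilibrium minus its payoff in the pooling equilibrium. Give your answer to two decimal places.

-0.71

Least-cost separating signal: d* solves 24.3 = 46.5 − 6.3·d*, so d* = (46.5 − 24.3)/6.3 ≈ 3.5238.
High-fitness type's separating payoff: 46.5 − 3.1 × d* = 46.5 − 3.1 × (46.5 − 24.3)/6.3 = 46.5 − 68.82/6.3 ≈ 35.5762.
Pooling payoff: 0.54 × 46.5 + 0.46 × 24.3 = 36.288.
Difference: 35.5762 − 36.288 = -0.7118, i.e. -0.71 to two decimal places.
The high-fitness type would prefer the pooling outcome.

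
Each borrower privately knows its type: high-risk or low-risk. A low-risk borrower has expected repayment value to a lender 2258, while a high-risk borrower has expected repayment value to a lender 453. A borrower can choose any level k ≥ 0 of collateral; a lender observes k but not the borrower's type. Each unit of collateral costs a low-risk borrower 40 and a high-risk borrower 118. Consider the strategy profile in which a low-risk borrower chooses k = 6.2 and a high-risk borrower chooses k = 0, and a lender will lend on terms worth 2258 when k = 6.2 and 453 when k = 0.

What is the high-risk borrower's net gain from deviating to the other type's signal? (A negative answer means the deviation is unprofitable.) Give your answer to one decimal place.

1073.4

Playing k = 0 the high-risk borrower receives 453.
Deviating to k = 6.2 brings payment 2258 at cost 118 × 6.2 = 731.6, netting 1526.4.
Gain from deviating: 1526.4 − 453 = 1073.4.
The gain is positive, so the high-risk type's incentive-compatibility constraint is violated — this profile is not a separating equilibrium.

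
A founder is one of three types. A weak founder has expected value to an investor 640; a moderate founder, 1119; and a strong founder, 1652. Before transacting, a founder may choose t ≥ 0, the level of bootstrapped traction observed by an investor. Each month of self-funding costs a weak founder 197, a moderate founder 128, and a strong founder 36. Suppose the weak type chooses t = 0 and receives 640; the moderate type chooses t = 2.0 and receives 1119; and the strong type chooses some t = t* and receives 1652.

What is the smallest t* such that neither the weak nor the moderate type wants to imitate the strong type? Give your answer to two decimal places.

Weak type (on-path payoff 640) won't mimic when 640 ≥ 1652 − 197·t*, i.e. t* ≥ 5.14.
Moderate type (on-path payoff 1119 − 128×2.0 = 863) won't mimic when 863 ≥ 1652 − 128·t*, i.e. t* ≥ 6.16.
Both must hold, so t* = max(5.14, 6.16) = 6.16. The moderate type's constraint binds.

6.16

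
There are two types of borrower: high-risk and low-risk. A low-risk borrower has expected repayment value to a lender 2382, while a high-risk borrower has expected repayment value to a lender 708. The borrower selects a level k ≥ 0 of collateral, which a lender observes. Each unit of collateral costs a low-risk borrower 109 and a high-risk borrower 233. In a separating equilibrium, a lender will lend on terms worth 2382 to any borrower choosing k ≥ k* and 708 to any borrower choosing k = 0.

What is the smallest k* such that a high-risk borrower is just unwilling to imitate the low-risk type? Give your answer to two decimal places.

7.18

A high-risk borrower choosing k = 0 receives 708.
Imitating at k* instead would pay 2382 at cost 233·k*, netting 2382 − 233·k*.
Indifference: 708 = 2382 − 233·k*, so k* = (2382 − 708) / 233 ≈ 7.18.
This is the high-risk type's binding incentive-compatibility constraint; any k ≥ 7.18 sustains separation on that side.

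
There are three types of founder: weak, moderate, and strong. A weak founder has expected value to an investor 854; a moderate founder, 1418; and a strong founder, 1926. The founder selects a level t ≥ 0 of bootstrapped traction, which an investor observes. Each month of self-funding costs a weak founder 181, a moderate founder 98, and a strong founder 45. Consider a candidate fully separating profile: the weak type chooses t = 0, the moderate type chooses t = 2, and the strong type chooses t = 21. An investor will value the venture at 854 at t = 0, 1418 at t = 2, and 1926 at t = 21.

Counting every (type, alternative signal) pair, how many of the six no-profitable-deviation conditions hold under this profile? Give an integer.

Moderate (own payoff 1418 − 98×2 = 1222): to t=0 gives 854 → no gain ✓; to t=21 gives 1926 − 98×21 = -132 → no gain ✓.
Weak (own payoff 854): to t=2 gives 1418 − 181×2 = 1056 → profitable ✗; to t=21 gives 1926 − 181×21 = -1875 → no gain ✓.
Strong (own payoff 1926 − 45×21 = 981): to t=0 gives 854 → no gain ✓; to t=2 gives 1418 − 45×2 = 1328 → profitable ✗.
4 of the 6 constraints hold; not an equilibrium.

4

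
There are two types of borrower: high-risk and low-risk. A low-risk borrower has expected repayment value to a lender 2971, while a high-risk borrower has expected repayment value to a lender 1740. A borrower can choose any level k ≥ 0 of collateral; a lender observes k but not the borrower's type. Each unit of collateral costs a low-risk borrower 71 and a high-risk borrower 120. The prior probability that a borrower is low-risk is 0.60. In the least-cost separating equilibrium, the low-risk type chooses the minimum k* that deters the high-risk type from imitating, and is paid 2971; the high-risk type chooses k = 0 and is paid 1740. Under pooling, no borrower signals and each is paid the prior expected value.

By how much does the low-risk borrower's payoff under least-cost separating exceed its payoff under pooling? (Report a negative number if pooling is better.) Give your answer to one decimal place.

Least-cost separating signal: k* solves 1740 = 2971 − 120·k*, so k* = (2971 − 1740)/120 ≈ 10.2583.
Low-risk type's separating payoff: 2971 − 71 × k* = 2971 − 71 × (2971 − 1740)/120 = 2971 − 87401/120 ≈ 2242.658.
Pooling payoff: 0.60 × 2971 + 0.40 × 1740 = 2478.6.
Difference: 2242.658 − 2478.6 = -235.942, i.e. -235.9 to one decimal place.
The low-risk type would prefer the pooling outcome.

-235.9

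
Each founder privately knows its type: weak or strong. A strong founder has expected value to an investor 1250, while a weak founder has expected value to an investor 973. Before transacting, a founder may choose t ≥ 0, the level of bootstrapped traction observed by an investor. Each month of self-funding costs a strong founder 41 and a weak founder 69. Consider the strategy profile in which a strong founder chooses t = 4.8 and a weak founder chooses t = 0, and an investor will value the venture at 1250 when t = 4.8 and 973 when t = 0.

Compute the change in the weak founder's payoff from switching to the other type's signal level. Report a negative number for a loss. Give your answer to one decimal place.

-54.2

Playing t = 0 the weak founder receives 973.
Deviating to t = 4.8 brings payment 1250 at cost 69 × 4.8 = 331.2, netting 918.8.
Gain from deviating: 918.8 − 973 = -54.2.
The gain is negative, so the weak type's incentive-compatibility constraint is satisfied.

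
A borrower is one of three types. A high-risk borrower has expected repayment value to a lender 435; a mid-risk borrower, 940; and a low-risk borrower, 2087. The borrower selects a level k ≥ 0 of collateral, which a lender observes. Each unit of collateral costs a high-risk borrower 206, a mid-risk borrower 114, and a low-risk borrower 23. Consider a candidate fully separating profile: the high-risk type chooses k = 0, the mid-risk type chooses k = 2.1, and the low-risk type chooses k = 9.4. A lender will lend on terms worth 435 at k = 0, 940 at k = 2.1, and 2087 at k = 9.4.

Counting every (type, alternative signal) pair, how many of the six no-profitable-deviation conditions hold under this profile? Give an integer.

Mid-risk (own payoff 940 − 114×2.1 = 700.6): to k=0 gives 435 → no gain ✓; to k=9.4 gives 2087 − 114×9.4 = 1015.4 → profitable ✗.
High-risk (own payoff 435): to k=2.1 gives 940 − 206×2.1 = 507.4 → profitable ✗; to k=9.4 gives 2087 − 206×9.4 = 150.6 → no gain ✓.
Low-risk (own payoff 2087 − 23×9.4 = 1870.8): to k=0 gives 435 → no gain ✓; to k=2.1 gives 940 − 23×2.1 = 891.7 → no gain ✓.
4 of the 6 constraints hold; not an equilibrium.

4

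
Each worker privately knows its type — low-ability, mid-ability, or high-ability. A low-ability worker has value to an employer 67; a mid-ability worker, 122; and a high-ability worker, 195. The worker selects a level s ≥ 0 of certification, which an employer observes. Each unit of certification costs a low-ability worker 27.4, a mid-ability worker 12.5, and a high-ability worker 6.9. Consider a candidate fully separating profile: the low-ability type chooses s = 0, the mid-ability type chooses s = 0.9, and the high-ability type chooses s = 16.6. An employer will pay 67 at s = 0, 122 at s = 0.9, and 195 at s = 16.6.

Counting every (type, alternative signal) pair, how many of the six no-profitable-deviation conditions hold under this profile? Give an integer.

4

Low-ability (own payoff 67): to s=0.9 gives 122 − 27.4×0.9 = 97.34 → profitable ✗; to s=16.6 gives 195 − 27.4×16.6 = -259.84 → no gain ✓.
High-ability (own payoff 195 − 6.9×16.6 = 80.46): to s=0 gives 67 → no gain ✓; to s=0.9 gives 122 − 6.9×0.9 = 115.79 → profitable ✗.
Mid-ability (own payoff 122 − 12.5×0.9 = 110.75): to s=0 gives 67 → no gain ✓; to s=16.6 gives 195 − 12.5×16.6 = -12.5 → no gain ✓.
4 of the 6 constraints hold; not an equilibrium.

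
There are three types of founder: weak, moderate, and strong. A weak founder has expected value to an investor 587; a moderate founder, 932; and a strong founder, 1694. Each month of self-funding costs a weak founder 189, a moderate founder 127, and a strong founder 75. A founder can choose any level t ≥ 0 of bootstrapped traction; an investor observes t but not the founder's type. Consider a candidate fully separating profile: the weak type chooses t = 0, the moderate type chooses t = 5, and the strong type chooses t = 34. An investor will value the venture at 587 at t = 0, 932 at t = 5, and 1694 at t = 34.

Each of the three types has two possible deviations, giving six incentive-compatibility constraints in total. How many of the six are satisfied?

3

Strong (own payoff 1694 − 75×34 = -856): to t=0 gives 587 → profitable ✗; to t=5 gives 932 − 75×5 = 557 → profitable ✗.
Weak (own payoff 587): to t=5 gives 932 − 189×5 = -13 → no gain ✓; to t=34 gives 1694 − 189×34 = -4732 → no gain ✓.
Moderate (own payoff 932 − 127×5 = 297): to t=0 gives 587 → profitable ✗; to t=34 gives 1694 − 127×34 = -2624 → no gain ✓.
3 of the 6 constraints hold; not an equilibrium.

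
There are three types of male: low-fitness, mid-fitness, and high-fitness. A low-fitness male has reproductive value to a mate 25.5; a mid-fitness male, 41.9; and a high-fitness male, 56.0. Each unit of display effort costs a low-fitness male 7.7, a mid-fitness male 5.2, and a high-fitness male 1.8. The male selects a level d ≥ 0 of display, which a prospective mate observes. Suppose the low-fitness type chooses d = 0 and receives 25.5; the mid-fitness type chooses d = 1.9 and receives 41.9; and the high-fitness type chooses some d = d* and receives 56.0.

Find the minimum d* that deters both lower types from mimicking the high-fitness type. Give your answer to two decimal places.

4.61

Mid-fitness type (on-path payoff 41.9 − 5.2×1.9 = 32.02) won't mimic when 32.02 ≥ 56.0 − 5.2·d*, i.e. d* ≥ 4.61.
Low-fitness type (on-path payoff 25.5) won't mimic when 25.5 ≥ 56.0 − 7.7·d*, i.e. d* ≥ 3.96.
Both must hold, so d* = max(3.96, 4.61) = 4.61. The mid-fitness type's constraint binds.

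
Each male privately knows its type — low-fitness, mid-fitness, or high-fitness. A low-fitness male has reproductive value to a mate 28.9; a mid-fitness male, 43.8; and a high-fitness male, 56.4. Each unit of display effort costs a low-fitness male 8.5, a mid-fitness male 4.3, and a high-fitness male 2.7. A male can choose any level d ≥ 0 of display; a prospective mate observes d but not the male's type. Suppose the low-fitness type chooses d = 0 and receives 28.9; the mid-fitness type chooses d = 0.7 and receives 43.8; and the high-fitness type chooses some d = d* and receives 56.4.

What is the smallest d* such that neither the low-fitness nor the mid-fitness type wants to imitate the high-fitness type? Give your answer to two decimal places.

3.63

Mid-fitness type (on-path payoff 43.8 − 4.3×0.7 = 40.79) won't mimic when 40.79 ≥ 56.4 − 4.3·d*, i.e. d* ≥ 3.63.
Low-fitness type (on-path payoff 28.9) won't mimic when 28.9 ≥ 56.4 − 8.5·d*, i.e. d* ≥ 3.24.
Both must hold, so d* = max(3.24, 3.63) = 3.63. The mid-fitness type's constraint binds.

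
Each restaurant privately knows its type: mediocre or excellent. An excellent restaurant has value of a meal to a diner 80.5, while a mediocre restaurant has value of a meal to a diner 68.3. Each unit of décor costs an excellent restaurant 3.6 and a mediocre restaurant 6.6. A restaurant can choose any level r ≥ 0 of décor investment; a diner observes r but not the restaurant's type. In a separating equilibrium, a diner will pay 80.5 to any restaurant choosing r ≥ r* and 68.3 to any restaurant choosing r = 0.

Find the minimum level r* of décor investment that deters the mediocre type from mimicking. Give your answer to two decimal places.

A mediocre restaurant choosing r = 0 receives 68.3.
Imitating at r* instead would pay 80.5 at cost 6.6·r*, netting 80.5 − 6.6·r*.
Indifference: 68.3 = 80.5 − 6.6·r*, so r* = (80.5 − 68.3) / 6.6 ≈ 1.85.
This is the mediocre type's binding incentive-compatibility constraint; any r ≥ 1.85 sustains separation on that side.

1.85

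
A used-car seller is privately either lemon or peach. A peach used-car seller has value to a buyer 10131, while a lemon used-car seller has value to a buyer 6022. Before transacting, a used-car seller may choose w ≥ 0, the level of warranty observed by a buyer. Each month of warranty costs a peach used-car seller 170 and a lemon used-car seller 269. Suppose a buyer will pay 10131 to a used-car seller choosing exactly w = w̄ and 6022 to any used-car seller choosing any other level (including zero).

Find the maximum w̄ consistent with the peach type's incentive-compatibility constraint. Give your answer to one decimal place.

24.2

Choosing w̄ yields the peach type 10131 − 170·w̄; choosing zero yields 6022.
The peach type is indifferent at 10131 − 170·w̄ = 6022, i.e. w̄ = (10131 − 6022) / 170 ≈ 24.2.
For any w̄ above 24.2 the peach type would rather pool at zero, so separation collapses.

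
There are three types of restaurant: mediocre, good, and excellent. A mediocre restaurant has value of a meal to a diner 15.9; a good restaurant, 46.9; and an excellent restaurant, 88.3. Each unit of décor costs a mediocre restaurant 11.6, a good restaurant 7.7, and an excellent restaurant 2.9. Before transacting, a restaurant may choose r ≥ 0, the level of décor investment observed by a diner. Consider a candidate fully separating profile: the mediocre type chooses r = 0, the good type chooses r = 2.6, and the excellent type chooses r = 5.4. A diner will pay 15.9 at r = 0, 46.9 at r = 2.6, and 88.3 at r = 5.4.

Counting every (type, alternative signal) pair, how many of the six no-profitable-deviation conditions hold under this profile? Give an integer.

Good (own payoff 46.9 − 7.7×2.6 = 26.88): to r=0 gives 15.9 → no gain ✓; to r=5.4 gives 88.3 − 7.7×5.4 = 46.72 → profitable ✗.
Excellent (own payoff 88.3 − 2.9×5.4 = 72.64): to r=0 gives 15.9 → no gain ✓; to r=2.6 gives 46.9 − 2.9×2.6 = 39.36 → no gain ✓.
Mediocre (own payoff 15.9): to r=2.6 gives 46.9 − 11.6×2.6 = 16.74 → profitable ✗; to r=5.4 gives 88.3 − 11.6×5.4 = 25.66 → profitable ✗.
3 of the 6 constraints hold; not an equilibrium.

3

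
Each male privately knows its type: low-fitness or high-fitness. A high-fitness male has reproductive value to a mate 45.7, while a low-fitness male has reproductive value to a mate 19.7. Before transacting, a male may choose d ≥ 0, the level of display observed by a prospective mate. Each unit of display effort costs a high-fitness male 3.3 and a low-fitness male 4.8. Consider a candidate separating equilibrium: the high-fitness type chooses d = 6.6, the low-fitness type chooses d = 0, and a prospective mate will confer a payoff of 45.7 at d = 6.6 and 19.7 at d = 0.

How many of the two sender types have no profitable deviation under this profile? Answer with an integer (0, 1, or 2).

2

High-fitness type: signal → 45.7 − 3.3 × 6.6 = 23.92; deviate to 0 → 19.7. IC holds (23.92 ≥ 19.7).
Low-fitness type: stay at 0 → 19.7; mimic → 45.7 − 4.8 × 6.6 = 14.02. IC holds (19.7 ≥ 14.02).
2 of 2 constraints hold, so this is a separating equilibrium.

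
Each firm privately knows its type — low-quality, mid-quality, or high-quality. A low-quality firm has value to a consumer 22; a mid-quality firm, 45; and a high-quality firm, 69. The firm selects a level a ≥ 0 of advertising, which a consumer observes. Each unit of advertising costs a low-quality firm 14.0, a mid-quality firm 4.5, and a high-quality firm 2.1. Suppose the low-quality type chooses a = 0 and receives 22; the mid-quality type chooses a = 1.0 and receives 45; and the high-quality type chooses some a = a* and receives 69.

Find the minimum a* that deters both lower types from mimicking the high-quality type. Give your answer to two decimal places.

6.33

Low-quality type (on-path payoff 22) won't mimic when 22 ≥ 69 − 14.0·a*, i.e. a* ≥ 3.36.
Mid-quality type (on-path payoff 45 − 4.5×1.0 = 40.5) won't mimic when 40.5 ≥ 69 − 4.5·a*, i.e. a* ≥ 6.33.
Both must hold, so a* = max(3.36, 6.33) = 6.33. The mid-quality type's constraint binds.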